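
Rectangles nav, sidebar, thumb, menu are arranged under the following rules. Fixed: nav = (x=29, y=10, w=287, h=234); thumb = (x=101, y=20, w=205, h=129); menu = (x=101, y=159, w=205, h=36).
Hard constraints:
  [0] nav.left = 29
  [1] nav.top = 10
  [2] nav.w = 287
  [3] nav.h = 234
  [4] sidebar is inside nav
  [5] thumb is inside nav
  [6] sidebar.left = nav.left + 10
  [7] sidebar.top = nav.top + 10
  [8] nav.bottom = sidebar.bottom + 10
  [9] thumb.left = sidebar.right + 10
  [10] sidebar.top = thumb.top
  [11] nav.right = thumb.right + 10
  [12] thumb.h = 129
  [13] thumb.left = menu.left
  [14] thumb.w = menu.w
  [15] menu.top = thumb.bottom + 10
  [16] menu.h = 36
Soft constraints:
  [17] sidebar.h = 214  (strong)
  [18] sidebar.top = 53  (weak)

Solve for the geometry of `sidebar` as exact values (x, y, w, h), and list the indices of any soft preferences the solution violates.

sidebar = (x=39, y=20, w=52, h=214)
violated soft preferences: 18

1. sidebar.x = 39  [sidebar.left = nav.left + 10]
2. sidebar.y = 20  [sidebar.top = nav.top + 10]
3. sidebar.h = 214  [nav.bottom = sidebar.bottom + 10]
4. sidebar.w = 52  [thumb.left = sidebar.right + 10]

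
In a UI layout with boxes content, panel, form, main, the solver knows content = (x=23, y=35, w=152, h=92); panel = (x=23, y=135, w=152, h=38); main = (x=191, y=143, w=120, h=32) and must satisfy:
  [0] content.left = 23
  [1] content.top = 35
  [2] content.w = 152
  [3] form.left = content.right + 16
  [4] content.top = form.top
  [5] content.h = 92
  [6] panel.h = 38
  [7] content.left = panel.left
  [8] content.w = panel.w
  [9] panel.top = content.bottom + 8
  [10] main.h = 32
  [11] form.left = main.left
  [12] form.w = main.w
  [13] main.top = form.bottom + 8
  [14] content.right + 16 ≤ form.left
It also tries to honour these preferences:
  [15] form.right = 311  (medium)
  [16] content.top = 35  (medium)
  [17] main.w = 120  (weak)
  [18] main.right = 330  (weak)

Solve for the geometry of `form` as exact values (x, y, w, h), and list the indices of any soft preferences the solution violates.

1. form.x = 191  [form.left = content.right + 16]
2. form.y = 35  [content.top = form.top]
3. form.w = 120  [form.w = main.w]
4. form.h = 100  [main.top = form.bottom + 8]

form = (x=191, y=35, w=120, h=100)
violated soft preferences: 18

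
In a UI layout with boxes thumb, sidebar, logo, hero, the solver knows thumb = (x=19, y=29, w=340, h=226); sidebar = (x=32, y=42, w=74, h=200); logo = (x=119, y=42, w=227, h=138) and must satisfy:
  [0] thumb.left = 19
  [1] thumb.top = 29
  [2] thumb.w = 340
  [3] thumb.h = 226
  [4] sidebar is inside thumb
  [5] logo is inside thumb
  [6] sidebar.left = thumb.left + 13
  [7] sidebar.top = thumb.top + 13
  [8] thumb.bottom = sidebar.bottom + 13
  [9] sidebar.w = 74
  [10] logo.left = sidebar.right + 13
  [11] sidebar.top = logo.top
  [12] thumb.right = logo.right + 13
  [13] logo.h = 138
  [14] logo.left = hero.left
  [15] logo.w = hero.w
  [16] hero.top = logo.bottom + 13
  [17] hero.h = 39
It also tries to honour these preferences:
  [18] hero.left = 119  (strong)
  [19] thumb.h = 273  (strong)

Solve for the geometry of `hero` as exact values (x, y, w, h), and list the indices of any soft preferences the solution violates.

hero = (x=119, y=193, w=227, h=39)
violated soft preferences: 19

1. hero.x = 119  [logo.left = hero.left]
2. hero.w = 227  [logo.w = hero.w]
3. hero.y = 193  [hero.top = logo.bottom + 13]
4. hero.h = 39  [hero.h = 39]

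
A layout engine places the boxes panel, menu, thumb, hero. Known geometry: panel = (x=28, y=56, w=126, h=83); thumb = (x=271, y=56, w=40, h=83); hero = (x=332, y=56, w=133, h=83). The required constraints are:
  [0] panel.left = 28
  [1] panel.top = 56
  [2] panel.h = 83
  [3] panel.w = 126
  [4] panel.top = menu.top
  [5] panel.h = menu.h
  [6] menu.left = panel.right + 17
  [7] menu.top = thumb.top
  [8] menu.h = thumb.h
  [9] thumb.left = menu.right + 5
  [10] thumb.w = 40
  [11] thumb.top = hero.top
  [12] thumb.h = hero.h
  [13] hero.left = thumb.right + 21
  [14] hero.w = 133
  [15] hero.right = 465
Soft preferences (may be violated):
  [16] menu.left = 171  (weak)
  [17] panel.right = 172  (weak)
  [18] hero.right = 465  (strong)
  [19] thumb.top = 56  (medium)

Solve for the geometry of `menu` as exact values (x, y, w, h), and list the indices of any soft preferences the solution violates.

menu = (x=171, y=56, w=95, h=83)
violated soft preferences: 17

1. menu.y = 56  [panel.top = menu.top]
2. menu.h = 83  [panel.h = menu.h]
3. menu.x = 171  [menu.left = panel.right + 17]
4. menu.w = 95  [thumb.left = menu.right + 5]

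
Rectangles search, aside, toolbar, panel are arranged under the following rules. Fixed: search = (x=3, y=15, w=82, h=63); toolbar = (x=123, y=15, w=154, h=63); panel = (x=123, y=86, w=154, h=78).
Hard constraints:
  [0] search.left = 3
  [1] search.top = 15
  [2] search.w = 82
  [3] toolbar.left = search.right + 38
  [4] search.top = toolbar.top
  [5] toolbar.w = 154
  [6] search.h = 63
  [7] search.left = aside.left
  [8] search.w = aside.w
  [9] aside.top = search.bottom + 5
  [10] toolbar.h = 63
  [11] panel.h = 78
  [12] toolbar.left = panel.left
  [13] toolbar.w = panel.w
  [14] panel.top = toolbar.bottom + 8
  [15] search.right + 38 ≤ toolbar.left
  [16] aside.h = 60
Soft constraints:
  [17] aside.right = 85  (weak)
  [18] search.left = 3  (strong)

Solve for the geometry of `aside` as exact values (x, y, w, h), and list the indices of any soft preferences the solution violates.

1. aside.x = 3  [search.left = aside.left]
2. aside.w = 82  [search.w = aside.w]
3. aside.y = 83  [aside.top = search.bottom + 5]
4. aside.h = 60  [aside.h = 60]

aside = (x=3, y=83, w=82, h=60)
violated soft preferences: none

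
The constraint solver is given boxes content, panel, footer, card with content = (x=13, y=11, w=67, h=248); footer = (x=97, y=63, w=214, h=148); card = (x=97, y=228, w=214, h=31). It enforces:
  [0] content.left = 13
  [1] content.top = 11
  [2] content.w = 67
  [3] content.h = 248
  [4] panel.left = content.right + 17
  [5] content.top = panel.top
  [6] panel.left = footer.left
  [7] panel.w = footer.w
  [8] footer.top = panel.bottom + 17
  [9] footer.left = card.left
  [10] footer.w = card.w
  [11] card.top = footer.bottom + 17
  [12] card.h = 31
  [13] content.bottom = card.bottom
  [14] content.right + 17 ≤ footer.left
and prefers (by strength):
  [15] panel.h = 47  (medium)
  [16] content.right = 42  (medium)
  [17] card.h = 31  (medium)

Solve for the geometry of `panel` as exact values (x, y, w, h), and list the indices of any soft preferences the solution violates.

1. panel.x = 97  [panel.left = content.right + 17]
2. panel.y = 11  [content.top = panel.top]
3. panel.w = 214  [panel.w = footer.w]
4. panel.h = 35  [footer.top = panel.bottom + 17]

panel = (x=97, y=11, w=214, h=35)
violated soft preferences: 15, 16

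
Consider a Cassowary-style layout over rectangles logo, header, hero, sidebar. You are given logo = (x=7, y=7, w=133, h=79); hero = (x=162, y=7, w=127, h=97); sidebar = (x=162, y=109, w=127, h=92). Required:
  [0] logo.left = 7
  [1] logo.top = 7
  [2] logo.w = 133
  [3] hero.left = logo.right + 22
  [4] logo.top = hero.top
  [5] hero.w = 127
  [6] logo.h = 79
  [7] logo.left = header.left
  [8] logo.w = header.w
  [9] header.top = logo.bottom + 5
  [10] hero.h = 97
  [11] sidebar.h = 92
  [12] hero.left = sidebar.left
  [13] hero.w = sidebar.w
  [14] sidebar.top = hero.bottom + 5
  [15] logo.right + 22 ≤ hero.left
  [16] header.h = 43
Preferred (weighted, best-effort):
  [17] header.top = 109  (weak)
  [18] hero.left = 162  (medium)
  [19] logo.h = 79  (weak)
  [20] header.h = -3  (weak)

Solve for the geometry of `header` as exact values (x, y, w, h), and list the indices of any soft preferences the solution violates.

header = (x=7, y=91, w=133, h=43)
violated soft preferences: 17, 20

1. header.x = 7  [logo.left = header.left]
2. header.w = 133  [logo.w = header.w]
3. header.y = 91  [header.top = logo.bottom + 5]
4. header.h = 43  [header.h = 43]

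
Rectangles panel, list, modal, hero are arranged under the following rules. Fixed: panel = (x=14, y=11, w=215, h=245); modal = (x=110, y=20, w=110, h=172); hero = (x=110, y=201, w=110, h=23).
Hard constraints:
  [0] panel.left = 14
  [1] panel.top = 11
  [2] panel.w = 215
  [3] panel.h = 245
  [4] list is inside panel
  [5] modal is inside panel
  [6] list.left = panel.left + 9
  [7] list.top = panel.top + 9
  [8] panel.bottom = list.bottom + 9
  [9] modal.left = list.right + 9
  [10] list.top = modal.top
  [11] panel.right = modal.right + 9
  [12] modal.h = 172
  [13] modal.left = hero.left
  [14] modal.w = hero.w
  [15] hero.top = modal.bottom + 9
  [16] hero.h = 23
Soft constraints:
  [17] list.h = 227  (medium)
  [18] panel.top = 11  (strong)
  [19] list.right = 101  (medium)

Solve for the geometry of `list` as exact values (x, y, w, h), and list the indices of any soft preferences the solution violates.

list = (x=23, y=20, w=78, h=227)
violated soft preferences: none

1. list.x = 23  [list.left = panel.left + 9]
2. list.y = 20  [list.top = panel.top + 9]
3. list.h = 227  [panel.bottom = list.bottom + 9]
4. list.w = 78  [modal.left = list.right + 9]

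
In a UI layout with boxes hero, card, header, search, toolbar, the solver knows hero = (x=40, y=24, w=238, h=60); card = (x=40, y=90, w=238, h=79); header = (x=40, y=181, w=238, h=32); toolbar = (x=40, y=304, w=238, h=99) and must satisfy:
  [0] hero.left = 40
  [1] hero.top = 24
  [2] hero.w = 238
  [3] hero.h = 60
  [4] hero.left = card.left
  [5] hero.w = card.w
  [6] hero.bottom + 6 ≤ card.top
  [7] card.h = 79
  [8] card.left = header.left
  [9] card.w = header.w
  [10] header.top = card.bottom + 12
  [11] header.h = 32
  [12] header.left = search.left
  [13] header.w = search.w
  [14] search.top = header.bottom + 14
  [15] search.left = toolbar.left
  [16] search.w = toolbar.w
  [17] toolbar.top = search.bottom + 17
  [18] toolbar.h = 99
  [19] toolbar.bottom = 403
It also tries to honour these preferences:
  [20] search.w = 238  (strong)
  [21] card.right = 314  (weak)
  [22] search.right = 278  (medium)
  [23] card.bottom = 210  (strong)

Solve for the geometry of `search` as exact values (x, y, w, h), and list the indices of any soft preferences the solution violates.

1. search.x = 40  [header.left = search.left]
2. search.w = 238  [header.w = search.w]
3. search.y = 227  [search.top = header.bottom + 14]
4. search.h = 60  [toolbar.top = search.bottom + 17]

search = (x=40, y=227, w=238, h=60)
violated soft preferences: 21, 23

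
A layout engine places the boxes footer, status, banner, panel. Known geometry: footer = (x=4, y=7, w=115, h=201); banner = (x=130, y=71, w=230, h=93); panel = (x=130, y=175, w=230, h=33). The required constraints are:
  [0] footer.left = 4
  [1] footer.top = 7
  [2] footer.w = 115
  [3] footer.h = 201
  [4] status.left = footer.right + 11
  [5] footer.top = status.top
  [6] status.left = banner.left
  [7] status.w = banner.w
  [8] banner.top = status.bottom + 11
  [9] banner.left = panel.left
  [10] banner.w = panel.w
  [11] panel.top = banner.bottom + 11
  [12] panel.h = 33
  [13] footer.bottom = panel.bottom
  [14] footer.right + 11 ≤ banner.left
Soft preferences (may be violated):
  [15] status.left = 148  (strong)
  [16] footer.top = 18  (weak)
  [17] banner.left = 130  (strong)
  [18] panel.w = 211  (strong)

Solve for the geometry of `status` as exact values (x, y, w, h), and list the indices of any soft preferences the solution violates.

status = (x=130, y=7, w=230, h=53)
violated soft preferences: 15, 16, 18

1. status.x = 130  [status.left = footer.right + 11]
2. status.y = 7  [footer.top = status.top]
3. status.w = 230  [status.w = banner.w]
4. status.h = 53  [banner.top = status.bottom + 11]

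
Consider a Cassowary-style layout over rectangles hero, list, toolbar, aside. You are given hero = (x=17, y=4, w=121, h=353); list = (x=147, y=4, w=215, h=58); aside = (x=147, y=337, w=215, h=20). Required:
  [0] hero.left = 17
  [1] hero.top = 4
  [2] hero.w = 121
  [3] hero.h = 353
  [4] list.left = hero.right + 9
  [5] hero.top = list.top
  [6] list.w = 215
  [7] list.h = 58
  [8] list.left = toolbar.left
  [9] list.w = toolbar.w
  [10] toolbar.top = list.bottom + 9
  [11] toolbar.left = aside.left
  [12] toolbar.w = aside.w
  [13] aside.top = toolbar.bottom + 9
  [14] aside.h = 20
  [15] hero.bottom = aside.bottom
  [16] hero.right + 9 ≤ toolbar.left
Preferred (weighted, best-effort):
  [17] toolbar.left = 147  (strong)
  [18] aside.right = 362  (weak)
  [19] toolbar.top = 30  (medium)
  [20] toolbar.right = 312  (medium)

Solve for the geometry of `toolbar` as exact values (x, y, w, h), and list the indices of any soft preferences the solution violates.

1. toolbar.x = 147  [list.left = toolbar.left]
2. toolbar.w = 215  [list.w = toolbar.w]
3. toolbar.y = 71  [toolbar.top = list.bottom + 9]
4. toolbar.h = 257  [aside.top = toolbar.bottom + 9]

toolbar = (x=147, y=71, w=215, h=257)
violated soft preferences: 19, 20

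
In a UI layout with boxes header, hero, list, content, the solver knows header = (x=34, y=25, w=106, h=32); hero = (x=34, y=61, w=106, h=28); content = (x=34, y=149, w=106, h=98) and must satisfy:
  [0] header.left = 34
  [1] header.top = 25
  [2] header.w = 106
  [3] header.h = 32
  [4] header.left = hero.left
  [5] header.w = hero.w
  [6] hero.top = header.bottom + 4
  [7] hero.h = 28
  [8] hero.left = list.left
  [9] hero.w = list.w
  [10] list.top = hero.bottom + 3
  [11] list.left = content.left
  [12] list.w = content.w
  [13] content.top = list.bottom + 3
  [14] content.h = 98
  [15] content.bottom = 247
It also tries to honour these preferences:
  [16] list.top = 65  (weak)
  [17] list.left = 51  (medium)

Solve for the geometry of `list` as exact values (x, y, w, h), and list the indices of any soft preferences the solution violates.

list = (x=34, y=92, w=106, h=54)
violated soft preferences: 16, 17

1. list.x = 34  [hero.left = list.left]
2. list.w = 106  [hero.w = list.w]
3. list.y = 92  [list.top = hero.bottom + 3]
4. list.h = 54  [content.top = list.bottom + 3]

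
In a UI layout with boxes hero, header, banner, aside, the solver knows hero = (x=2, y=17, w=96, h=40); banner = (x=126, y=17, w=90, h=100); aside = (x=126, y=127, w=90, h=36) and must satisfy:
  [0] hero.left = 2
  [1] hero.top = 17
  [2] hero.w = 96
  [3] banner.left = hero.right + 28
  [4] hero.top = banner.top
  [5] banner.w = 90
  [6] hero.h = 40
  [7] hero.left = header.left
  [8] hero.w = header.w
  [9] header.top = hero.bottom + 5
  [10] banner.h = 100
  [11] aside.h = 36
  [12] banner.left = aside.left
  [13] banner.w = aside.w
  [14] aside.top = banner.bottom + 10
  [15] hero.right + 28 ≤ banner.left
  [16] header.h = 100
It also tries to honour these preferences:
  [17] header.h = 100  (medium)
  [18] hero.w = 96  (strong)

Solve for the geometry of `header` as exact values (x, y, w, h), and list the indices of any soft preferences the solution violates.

1. header.x = 2  [hero.left = header.left]
2. header.w = 96  [hero.w = header.w]
3. header.y = 62  [header.top = hero.bottom + 5]
4. header.h = 100  [header.h = 100]

header = (x=2, y=62, w=96, h=100)
violated soft preferences: none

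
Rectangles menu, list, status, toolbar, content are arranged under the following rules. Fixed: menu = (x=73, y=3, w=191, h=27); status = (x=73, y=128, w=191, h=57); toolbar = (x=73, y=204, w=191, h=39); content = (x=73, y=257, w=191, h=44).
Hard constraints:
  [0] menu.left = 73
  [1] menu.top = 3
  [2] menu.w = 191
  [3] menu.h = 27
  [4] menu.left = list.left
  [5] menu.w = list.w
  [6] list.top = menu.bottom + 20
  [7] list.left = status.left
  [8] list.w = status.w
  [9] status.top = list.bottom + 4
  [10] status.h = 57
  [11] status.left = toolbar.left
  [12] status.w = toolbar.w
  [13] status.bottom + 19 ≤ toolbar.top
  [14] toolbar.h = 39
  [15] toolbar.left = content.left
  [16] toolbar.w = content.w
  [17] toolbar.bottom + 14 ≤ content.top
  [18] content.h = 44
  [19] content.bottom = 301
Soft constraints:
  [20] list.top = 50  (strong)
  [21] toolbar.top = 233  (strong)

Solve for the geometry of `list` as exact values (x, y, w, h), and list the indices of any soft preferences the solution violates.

1. list.x = 73  [menu.left = list.left]
2. list.w = 191  [menu.w = list.w]
3. list.y = 50  [list.top = menu.bottom + 20]
4. list.h = 74  [status.top = list.bottom + 4]

list = (x=73, y=50, w=191, h=74)
violated soft preferences: 21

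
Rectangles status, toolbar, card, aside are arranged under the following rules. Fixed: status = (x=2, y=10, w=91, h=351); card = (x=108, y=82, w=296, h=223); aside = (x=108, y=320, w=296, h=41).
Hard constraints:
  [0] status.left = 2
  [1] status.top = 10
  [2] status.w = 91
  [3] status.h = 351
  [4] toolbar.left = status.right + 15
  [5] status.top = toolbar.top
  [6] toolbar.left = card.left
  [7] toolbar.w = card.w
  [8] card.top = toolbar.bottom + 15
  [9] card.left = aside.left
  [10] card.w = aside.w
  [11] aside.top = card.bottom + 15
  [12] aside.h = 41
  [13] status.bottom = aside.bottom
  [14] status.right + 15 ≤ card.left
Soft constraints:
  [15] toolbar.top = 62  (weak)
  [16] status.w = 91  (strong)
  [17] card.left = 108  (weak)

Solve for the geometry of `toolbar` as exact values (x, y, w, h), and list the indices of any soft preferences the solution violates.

1. toolbar.x = 108  [toolbar.left = status.right + 15]
2. toolbar.y = 10  [status.top = toolbar.top]
3. toolbar.w = 296  [toolbar.w = card.w]
4. toolbar.h = 57  [card.top = toolbar.bottom + 15]

toolbar = (x=108, y=10, w=296, h=57)
violated soft preferences: 15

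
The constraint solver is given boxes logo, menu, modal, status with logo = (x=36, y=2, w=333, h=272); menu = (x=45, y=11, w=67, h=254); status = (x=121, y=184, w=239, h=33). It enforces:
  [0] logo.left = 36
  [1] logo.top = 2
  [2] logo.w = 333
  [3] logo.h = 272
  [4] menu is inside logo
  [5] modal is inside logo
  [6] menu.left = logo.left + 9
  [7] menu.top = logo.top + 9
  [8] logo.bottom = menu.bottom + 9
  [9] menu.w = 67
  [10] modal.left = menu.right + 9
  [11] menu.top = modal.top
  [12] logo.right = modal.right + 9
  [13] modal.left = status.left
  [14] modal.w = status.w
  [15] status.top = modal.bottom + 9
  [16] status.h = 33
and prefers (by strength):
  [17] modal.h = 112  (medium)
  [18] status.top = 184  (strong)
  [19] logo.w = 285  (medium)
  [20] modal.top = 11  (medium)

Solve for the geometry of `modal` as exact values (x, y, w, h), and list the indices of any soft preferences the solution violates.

modal = (x=121, y=11, w=239, h=164)
violated soft preferences: 17, 19

1. modal.x = 121  [modal.left = menu.right + 9]
2. modal.y = 11  [menu.top = modal.top]
3. modal.w = 239  [logo.right = modal.right + 9]
4. modal.h = 164  [status.top = modal.bottom + 9]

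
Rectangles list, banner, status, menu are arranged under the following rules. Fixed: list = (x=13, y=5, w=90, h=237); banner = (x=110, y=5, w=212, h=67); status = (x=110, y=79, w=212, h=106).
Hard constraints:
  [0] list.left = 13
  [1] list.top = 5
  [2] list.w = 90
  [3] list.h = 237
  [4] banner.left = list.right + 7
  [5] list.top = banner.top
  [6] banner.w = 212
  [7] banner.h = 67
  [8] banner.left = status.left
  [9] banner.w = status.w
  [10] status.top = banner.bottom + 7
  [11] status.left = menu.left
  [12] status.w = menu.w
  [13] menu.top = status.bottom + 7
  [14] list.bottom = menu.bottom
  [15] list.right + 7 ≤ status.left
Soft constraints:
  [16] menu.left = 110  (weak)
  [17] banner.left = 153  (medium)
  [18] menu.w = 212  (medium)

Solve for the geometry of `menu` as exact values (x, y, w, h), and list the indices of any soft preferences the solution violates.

1. menu.x = 110  [status.left = menu.left]
2. menu.w = 212  [status.w = menu.w]
3. menu.y = 192  [menu.top = status.bottom + 7]
4. menu.h = 50  [list.bottom = menu.bottom]

menu = (x=110, y=192, w=212, h=50)
violated soft preferences: 17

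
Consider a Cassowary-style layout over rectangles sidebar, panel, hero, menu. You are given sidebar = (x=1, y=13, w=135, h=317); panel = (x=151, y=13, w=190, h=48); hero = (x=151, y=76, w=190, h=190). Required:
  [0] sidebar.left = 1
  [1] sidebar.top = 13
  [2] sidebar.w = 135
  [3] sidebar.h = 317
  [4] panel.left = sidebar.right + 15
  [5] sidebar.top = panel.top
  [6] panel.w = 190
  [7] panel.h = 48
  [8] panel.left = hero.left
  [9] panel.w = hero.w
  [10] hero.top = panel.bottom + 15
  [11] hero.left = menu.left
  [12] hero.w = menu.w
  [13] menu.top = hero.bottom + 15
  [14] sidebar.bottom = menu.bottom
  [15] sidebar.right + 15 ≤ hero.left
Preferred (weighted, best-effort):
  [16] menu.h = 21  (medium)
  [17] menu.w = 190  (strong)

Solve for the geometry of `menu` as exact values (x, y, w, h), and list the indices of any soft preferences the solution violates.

menu = (x=151, y=281, w=190, h=49)
violated soft preferences: 16

1. menu.x = 151  [hero.left = menu.left]
2. menu.w = 190  [hero.w = menu.w]
3. menu.y = 281  [menu.top = hero.bottom + 15]
4. menu.h = 49  [sidebar.bottom = menu.bottom]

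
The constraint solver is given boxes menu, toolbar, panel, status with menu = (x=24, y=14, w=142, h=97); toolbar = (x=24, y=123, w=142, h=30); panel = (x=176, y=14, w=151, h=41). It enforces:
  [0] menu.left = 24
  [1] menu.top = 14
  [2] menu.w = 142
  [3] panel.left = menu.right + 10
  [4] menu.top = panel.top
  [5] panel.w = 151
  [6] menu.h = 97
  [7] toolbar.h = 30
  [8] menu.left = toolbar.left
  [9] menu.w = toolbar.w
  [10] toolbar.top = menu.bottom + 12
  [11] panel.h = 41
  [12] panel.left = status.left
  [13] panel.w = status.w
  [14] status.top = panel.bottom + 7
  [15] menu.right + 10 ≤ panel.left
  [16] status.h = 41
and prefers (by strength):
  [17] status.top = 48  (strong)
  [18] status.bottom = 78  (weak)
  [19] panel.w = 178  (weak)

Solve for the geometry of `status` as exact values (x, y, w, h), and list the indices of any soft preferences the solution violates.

status = (x=176, y=62, w=151, h=41)
violated soft preferences: 17, 18, 19

1. status.x = 176  [panel.left = status.left]
2. status.w = 151  [panel.w = status.w]
3. status.y = 62  [status.top = panel.bottom + 7]
4. status.h = 41  [status.h = 41]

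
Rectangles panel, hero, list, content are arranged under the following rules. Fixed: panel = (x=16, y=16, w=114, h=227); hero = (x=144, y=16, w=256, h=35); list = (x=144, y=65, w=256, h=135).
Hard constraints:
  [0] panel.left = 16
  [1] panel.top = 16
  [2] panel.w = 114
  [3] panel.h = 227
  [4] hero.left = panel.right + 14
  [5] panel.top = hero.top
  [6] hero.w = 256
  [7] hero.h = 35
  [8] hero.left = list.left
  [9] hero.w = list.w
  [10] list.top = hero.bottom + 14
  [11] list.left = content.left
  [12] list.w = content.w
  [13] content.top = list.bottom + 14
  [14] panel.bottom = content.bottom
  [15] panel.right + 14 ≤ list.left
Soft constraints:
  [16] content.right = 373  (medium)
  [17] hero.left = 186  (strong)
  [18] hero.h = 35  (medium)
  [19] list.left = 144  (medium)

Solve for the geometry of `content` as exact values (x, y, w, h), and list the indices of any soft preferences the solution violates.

1. content.x = 144  [list.left = content.left]
2. content.w = 256  [list.w = content.w]
3. content.y = 214  [content.top = list.bottom + 14]
4. content.h = 29  [panel.bottom = content.bottom]

content = (x=144, y=214, w=256, h=29)
violated soft preferences: 16, 17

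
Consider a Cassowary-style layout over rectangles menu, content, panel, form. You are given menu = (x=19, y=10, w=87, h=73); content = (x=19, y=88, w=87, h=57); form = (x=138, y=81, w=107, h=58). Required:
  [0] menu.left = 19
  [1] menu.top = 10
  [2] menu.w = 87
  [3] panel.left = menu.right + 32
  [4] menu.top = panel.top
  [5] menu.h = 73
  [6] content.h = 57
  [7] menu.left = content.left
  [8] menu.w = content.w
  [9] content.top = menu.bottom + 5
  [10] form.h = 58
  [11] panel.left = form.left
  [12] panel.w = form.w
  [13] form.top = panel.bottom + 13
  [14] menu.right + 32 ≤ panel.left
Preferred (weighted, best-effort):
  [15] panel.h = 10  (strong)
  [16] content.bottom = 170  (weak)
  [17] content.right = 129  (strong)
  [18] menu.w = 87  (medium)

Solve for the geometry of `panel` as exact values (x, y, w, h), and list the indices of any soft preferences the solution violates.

panel = (x=138, y=10, w=107, h=58)
violated soft preferences: 15, 16, 17

1. panel.x = 138  [panel.left = menu.right + 32]
2. panel.y = 10  [menu.top = panel.top]
3. panel.w = 107  [panel.w = form.w]
4. panel.h = 58  [form.top = panel.bottom + 13]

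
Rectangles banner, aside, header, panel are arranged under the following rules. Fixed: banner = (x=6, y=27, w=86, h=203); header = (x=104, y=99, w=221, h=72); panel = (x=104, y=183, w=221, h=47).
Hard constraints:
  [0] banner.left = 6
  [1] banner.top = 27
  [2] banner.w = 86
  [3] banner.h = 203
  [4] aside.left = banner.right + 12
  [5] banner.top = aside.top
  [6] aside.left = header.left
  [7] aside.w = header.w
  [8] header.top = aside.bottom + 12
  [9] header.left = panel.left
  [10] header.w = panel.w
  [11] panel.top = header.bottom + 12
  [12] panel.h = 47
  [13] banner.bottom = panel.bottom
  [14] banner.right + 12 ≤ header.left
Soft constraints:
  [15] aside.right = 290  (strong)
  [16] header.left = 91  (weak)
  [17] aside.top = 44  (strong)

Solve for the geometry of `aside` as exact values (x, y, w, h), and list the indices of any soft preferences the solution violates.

aside = (x=104, y=27, w=221, h=60)
violated soft preferences: 15, 16, 17

1. aside.x = 104  [aside.left = banner.right + 12]
2. aside.y = 27  [banner.top = aside.top]
3. aside.w = 221  [aside.w = header.w]
4. aside.h = 60  [header.top = aside.bottom + 12]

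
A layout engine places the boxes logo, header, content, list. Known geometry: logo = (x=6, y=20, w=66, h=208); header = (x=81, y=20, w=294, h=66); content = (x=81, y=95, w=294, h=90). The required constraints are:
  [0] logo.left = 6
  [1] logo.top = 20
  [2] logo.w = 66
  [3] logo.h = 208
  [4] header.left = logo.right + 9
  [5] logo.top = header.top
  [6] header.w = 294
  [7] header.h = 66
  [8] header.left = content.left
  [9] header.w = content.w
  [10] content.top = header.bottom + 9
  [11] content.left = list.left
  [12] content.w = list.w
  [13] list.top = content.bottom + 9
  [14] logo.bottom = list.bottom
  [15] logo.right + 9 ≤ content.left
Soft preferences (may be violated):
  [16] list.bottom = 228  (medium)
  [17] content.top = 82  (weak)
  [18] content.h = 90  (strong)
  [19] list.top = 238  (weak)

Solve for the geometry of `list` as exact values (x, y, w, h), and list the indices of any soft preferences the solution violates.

list = (x=81, y=194, w=294, h=34)
violated soft preferences: 17, 19

1. list.x = 81  [content.left = list.left]
2. list.w = 294  [content.w = list.w]
3. list.y = 194  [list.top = content.bottom + 9]
4. list.h = 34  [logo.bottom = list.bottom]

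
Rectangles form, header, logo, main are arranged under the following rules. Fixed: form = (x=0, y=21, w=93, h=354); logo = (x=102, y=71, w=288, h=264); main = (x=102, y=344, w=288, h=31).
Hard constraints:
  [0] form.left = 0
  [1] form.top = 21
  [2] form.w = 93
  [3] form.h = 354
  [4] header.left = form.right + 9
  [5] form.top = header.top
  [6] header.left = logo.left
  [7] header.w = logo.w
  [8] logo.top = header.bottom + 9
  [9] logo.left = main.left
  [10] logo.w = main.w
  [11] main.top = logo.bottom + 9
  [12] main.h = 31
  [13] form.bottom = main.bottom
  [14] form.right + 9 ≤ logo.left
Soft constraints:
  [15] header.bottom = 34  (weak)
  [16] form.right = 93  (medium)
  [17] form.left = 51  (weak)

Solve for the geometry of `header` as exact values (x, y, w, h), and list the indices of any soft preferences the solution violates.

1. header.x = 102  [header.left = form.right + 9]
2. header.y = 21  [form.top = header.top]
3. header.w = 288  [header.w = logo.w]
4. header.h = 41  [logo.top = header.bottom + 9]

header = (x=102, y=21, w=288, h=41)
violated soft preferences: 15, 17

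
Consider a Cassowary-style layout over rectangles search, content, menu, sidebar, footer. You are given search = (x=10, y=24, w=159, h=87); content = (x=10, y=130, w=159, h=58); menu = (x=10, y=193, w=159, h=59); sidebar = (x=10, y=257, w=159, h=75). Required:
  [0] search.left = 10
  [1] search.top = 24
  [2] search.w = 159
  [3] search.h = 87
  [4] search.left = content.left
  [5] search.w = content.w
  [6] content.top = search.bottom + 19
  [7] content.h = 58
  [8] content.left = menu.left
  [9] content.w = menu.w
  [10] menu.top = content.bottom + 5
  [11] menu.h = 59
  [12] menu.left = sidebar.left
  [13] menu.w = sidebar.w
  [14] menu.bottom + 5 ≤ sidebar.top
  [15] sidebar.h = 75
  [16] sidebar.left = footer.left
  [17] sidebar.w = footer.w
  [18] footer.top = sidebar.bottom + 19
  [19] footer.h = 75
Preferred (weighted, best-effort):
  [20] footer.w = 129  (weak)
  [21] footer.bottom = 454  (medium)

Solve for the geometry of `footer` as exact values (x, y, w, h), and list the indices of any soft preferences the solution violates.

1. footer.x = 10  [sidebar.left = footer.left]
2. footer.w = 159  [sidebar.w = footer.w]
3. footer.y = 351  [footer.top = sidebar.bottom + 19]
4. footer.h = 75  [footer.h = 75]

footer = (x=10, y=351, w=159, h=75)
violated soft preferences: 20, 21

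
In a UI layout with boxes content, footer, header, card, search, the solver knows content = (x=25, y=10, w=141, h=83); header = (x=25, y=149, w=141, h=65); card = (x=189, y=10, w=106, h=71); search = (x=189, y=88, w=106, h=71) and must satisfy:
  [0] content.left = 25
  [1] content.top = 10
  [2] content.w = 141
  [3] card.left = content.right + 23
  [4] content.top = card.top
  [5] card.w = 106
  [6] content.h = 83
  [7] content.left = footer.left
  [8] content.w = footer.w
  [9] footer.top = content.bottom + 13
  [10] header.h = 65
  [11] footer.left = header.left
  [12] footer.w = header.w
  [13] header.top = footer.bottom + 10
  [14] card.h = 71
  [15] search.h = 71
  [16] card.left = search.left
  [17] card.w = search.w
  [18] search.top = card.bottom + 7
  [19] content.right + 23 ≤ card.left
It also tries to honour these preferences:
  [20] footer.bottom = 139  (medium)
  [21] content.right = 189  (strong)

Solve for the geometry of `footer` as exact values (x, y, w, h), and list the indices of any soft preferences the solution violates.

1. footer.x = 25  [content.left = footer.left]
2. footer.w = 141  [content.w = footer.w]
3. footer.y = 106  [footer.top = content.bottom + 13]
4. footer.h = 33  [header.top = footer.bottom + 10]

footer = (x=25, y=106, w=141, h=33)
violated soft preferences: 21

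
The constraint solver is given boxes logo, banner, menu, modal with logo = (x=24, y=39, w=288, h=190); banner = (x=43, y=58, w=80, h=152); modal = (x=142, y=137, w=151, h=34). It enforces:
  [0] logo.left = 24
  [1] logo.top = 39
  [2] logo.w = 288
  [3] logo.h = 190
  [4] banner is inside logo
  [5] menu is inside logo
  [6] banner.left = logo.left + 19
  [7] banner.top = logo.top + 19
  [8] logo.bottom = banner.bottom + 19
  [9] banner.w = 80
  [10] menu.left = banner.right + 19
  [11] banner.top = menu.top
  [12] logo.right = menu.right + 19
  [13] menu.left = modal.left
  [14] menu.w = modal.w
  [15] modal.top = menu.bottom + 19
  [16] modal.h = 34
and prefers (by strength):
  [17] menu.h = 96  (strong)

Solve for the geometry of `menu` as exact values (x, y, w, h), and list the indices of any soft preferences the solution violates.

1. menu.x = 142  [menu.left = banner.right + 19]
2. menu.y = 58  [banner.top = menu.top]
3. menu.w = 151  [logo.right = menu.right + 19]
4. menu.h = 60  [modal.top = menu.bottom + 19]

menu = (x=142, y=58, w=151, h=60)
violated soft preferences: 17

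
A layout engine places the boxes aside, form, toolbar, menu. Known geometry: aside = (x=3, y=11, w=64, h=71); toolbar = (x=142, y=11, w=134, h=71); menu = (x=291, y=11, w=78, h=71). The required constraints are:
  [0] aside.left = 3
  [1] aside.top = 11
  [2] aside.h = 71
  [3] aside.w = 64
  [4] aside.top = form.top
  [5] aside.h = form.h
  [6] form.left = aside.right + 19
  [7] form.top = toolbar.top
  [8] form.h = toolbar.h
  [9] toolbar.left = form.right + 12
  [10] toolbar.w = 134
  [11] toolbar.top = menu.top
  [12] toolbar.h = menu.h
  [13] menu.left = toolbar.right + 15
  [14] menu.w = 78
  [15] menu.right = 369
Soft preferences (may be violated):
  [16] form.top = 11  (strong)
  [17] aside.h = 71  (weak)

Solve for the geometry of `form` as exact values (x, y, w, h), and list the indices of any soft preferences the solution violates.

form = (x=86, y=11, w=44, h=71)
violated soft preferences: none

1. form.y = 11  [aside.top = form.top]
2. form.h = 71  [aside.h = form.h]
3. form.x = 86  [form.left = aside.right + 19]
4. form.w = 44  [toolbar.left = form.right + 12]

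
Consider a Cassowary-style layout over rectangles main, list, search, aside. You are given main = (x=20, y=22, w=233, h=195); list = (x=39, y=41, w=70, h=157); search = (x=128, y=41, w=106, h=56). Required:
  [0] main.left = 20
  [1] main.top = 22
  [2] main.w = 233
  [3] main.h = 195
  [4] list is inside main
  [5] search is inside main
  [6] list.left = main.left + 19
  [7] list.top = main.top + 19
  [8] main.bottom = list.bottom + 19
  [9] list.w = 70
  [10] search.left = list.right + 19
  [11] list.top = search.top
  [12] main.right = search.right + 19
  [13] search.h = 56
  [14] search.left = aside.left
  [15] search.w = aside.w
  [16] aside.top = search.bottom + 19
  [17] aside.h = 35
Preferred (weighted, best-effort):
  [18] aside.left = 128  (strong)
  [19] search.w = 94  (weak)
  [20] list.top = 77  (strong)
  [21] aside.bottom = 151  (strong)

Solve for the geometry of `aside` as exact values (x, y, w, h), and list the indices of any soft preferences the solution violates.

1. aside.x = 128  [search.left = aside.left]
2. aside.w = 106  [search.w = aside.w]
3. aside.y = 116  [aside.top = search.bottom + 19]
4. aside.h = 35  [aside.h = 35]

aside = (x=128, y=116, w=106, h=35)
violated soft preferences: 19, 20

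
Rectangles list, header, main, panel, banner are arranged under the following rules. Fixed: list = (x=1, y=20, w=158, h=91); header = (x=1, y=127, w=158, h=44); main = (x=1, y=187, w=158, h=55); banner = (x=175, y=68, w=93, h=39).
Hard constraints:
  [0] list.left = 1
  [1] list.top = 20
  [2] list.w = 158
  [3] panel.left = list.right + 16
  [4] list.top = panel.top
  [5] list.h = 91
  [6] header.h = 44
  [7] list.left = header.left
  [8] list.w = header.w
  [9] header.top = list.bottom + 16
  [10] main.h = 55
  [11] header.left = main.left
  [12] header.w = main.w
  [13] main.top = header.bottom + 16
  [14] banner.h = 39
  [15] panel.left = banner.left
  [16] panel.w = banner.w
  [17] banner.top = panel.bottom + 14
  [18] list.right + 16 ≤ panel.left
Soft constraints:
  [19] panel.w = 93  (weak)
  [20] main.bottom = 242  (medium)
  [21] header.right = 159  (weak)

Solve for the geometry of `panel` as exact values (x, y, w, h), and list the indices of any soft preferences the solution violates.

1. panel.x = 175  [panel.left = list.right + 16]
2. panel.y = 20  [list.top = panel.top]
3. panel.w = 93  [panel.w = banner.w]
4. panel.h = 34  [banner.top = panel.bottom + 14]

panel = (x=175, y=20, w=93, h=34)
violated soft preferences: none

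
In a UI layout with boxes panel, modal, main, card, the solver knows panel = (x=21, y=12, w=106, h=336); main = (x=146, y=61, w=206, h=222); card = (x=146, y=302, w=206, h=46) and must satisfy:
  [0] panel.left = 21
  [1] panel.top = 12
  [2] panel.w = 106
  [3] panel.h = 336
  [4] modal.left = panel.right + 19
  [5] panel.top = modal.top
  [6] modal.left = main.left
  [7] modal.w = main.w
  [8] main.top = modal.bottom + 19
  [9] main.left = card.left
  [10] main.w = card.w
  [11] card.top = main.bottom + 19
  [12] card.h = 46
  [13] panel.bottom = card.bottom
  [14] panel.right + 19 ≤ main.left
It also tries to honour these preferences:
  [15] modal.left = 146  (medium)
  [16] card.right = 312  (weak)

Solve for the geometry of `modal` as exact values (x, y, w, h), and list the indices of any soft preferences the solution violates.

modal = (x=146, y=12, w=206, h=30)
violated soft preferences: 16

1. modal.x = 146  [modal.left = panel.right + 19]
2. modal.y = 12  [panel.top = modal.top]
3. modal.w = 206  [modal.w = main.w]
4. modal.h = 30  [main.top = modal.bottom + 19]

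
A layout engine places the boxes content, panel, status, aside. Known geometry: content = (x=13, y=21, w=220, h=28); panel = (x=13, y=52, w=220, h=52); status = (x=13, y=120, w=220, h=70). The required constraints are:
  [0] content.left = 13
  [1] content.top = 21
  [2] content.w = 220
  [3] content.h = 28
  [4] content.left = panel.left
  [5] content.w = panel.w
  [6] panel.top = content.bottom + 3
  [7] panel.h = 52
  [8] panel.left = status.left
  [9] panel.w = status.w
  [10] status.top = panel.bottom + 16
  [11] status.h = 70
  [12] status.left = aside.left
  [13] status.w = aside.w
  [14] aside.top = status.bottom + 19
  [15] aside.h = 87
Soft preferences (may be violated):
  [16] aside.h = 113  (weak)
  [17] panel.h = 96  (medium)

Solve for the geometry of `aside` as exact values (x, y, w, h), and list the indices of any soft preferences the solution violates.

1. aside.x = 13  [status.left = aside.left]
2. aside.w = 220  [status.w = aside.w]
3. aside.y = 209  [aside.top = status.bottom + 19]
4. aside.h = 87  [aside.h = 87]

aside = (x=13, y=209, w=220, h=87)
violated soft preferences: 16, 17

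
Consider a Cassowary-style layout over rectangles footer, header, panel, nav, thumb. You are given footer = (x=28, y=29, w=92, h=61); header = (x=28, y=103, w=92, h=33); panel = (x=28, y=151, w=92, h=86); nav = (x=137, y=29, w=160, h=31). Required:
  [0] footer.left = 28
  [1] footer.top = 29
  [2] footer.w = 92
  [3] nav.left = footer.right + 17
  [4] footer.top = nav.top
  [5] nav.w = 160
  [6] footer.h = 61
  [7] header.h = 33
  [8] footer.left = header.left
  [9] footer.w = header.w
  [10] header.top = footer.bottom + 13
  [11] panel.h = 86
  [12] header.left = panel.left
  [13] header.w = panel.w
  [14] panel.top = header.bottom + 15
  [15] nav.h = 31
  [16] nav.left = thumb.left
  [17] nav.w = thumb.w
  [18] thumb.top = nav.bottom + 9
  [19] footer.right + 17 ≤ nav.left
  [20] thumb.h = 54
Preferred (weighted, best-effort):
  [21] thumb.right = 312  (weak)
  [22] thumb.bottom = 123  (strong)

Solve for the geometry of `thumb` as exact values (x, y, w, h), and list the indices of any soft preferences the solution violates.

1. thumb.x = 137  [nav.left = thumb.left]
2. thumb.w = 160  [nav.w = thumb.w]
3. thumb.y = 69  [thumb.top = nav.bottom + 9]
4. thumb.h = 54  [thumb.h = 54]

thumb = (x=137, y=69, w=160, h=54)
violated soft preferences: 21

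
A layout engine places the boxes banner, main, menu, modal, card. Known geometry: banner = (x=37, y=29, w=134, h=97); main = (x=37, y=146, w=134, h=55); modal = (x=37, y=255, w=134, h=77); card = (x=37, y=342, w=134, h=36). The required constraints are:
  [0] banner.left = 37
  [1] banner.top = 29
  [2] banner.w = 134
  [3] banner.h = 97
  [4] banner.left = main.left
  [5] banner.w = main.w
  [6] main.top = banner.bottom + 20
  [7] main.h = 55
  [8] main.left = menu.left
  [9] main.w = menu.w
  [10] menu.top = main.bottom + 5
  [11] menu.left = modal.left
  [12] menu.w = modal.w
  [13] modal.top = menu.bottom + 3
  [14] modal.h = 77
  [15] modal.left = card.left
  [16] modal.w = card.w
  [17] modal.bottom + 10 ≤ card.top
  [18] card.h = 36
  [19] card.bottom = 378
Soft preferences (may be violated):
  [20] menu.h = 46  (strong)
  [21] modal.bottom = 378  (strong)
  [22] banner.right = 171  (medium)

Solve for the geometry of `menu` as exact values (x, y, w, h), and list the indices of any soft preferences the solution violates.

1. menu.x = 37  [main.left = menu.left]
2. menu.w = 134  [main.w = menu.w]
3. menu.y = 206  [menu.top = main.bottom + 5]
4. menu.h = 46  [modal.top = menu.bottom + 3]

menu = (x=37, y=206, w=134, h=46)
violated soft preferences: 21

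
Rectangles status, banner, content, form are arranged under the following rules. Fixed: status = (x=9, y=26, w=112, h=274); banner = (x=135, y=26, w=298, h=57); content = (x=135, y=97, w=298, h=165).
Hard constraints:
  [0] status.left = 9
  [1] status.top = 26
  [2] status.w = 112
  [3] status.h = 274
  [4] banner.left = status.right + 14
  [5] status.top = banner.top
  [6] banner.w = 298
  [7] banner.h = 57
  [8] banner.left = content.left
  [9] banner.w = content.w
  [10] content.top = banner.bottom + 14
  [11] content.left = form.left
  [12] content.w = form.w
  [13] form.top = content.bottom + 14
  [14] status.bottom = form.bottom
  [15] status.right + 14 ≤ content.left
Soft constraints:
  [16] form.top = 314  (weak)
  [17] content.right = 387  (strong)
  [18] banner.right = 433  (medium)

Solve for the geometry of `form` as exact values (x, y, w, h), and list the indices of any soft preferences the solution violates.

1. form.x = 135  [content.left = form.left]
2. form.w = 298  [content.w = form.w]
3. form.y = 276  [form.top = content.bottom + 14]
4. form.h = 24  [status.bottom = form.bottom]

form = (x=135, y=276, w=298, h=24)
violated soft preferences: 16, 17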